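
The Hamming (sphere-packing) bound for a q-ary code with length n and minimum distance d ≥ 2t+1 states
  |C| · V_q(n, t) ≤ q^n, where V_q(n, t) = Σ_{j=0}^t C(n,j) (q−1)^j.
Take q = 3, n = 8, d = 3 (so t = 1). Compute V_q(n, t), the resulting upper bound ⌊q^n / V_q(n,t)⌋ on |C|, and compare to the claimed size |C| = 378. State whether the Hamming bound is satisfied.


V_q(n, t) = 17, q^n = 6561, Hamming bound = 385, |C| = 378 ≤ bound (satisfied).

Step 1: Compute V_q(n, t) = Σ_{j=0}^1 C(n, j) (q−1)^j.
  j = 0: C(8,0)·(2)^0 = 1·1 = 1.
  j = 1: C(8,1)·(2)^1 = 8·2 = 16.
  V_q(n, t) = 1 + 16 = 17.
Step 2: q^n = 3^8 = 6561.
Step 3: Hamming bound ⌊q^n / V_q(n,t)⌋ = ⌊6561/17⌋ = 385.
Step 4: Compare |C| = 378 to 385: satisfied.
The claimed |C| lies below the Hamming bound.


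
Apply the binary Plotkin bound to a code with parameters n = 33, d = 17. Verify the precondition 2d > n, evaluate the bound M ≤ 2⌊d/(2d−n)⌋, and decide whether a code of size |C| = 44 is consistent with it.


Plotkin bound M ≤ 34; given |C| = 44 > bound (violated).

Check applicability: 2d = 34, n = 33.
2d − n = 1 > 0, so Plotkin applies.
Compute d/(2d−n) = 17/1 ≈ 17.0000.
⌊d/(2d−n)⌋ = 17.
Plotkin bound: M ≤ 2·17 = 34.
Given |C| = 44, check: VIOLATED.
This |C| is above the Plotkin bound, so no binary code with n = 33, d = 17 and 44 codewords exists.


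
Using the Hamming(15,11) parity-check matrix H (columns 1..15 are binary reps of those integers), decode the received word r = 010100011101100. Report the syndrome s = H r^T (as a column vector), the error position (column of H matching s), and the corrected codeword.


s = (1, 1, 0, 0)^T, error position = 12, corrected codeword c = 010100011100100

Compute s = H r^T mod 2 one row at a time:
  s_1 = 1 + 1 + 1 + 0 + 1 + 1 + 0 + 0 = 5 ≡ 1 (mod 2).
  s_2 = 1 + 0 + 0 + 0 + 1 + 1 + 0 + 0 = 3 ≡ 1 (mod 2).
  s_3 = 1 + 0 + 0 + 0 + 1 + 0 + 0 + 0 = 2 ≡ 0 (mod 2).
  s_4 = 0 + 0 + 0 + 0 + 1 + 0 + 1 + 0 = 2 ≡ 0 (mod 2).
s = (1, 1, 0, 0)^T — this equals column 12 of H (binary 1100), so error is at position 12.
Correct: flip bit 12 of r = 010100011101100 to get c = 010100011100100.


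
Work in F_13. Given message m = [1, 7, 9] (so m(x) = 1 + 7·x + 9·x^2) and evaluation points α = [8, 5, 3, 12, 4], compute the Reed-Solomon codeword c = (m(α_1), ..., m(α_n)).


c = [9, 1, 12, 3, 4]

Message polynomial: m(x) = 1 + 7·x + 9·x^2 (mod 13).
For each evaluation point α_i, compute m(α_i) mod 13:
  α_1 = 8: Horner steps 9 → 1 → 9, so m(8) = 9.
  α_2 = 5: Horner steps 9 → 0 → 1, so m(5) = 1.
  α_3 = 3: Horner steps 9 → 8 → 12, so m(3) = 12.
  α_4 = 12: Horner steps 9 → 11 → 3, so m(12) = 3.
  α_5 = 4: Horner steps 9 → 4 → 4, so m(4) = 4.
Codeword c = [9, 1, 12, 3, 4] ∈ F_13^5.


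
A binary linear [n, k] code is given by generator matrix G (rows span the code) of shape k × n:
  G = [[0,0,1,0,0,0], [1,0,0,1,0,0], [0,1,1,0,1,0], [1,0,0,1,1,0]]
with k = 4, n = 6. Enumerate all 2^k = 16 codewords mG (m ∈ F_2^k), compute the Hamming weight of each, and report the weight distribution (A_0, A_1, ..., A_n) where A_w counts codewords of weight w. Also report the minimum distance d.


Weight distribution: A_0 = 1, A_1 = 3, A_2 = 4, A_3 = 4, A_4 = 3, A_5 = 1. Minimum distance d = 1.

Enumerate all 2^4 = 16 messages m ∈ F_2^4.
For each, compute codeword c = mG in F_2^6, then tally its weight.
  m = 0000 → c = 000000, weight = 0.
  m = 1000 → c = 001000, weight = 1.
  m = 0100 → c = 100100, weight = 2.
  m = 1100 → c = 101100, weight = 3.
  m = 0010 → c = 011010, weight = 3.
  m = 1010 → c = 010010, weight = 2.
  m = 0110 → c = 111110, weight = 5.
  m = 1110 → c = 110110, weight = 4.
  m = 0001 → c = 100110, weight = 3.
  m = 1001 → c = 101110, weight = 4.
  m = 0101 → c = 000010, weight = 1.
  m = 1101 → c = 001010, weight = 2.
  m = 0011 → c = 111100, weight = 4.
  m = 1011 → c = 110100, weight = 3.
  m = 0111 → c = 011000, weight = 2.
  m = 1111 → c = 010000, weight = 1.
Tally weights:
  weight 0: 1 codewords.
  weight 1: 3 codewords.
  weight 2: 4 codewords.
  weight 3: 4 codewords.
  weight 4: 3 codewords.
  weight 5: 1 codewords.
Minimum distance d = smallest w > 0 with A_w > 0 = 1.
Sanity: Σ A_w = 16 = 2^4 = 16 ✓.


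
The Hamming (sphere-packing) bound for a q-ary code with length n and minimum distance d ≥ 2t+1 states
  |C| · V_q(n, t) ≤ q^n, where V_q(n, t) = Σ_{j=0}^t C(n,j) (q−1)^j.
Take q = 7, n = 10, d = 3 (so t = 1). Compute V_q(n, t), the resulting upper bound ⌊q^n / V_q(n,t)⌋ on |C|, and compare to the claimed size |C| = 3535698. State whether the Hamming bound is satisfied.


V_q(n, t) = 61, q^n = 282475249, Hamming bound = 4630741, |C| = 3535698 ≤ bound (satisfied).

Step 1: Compute V_q(n, t) = Σ_{j=0}^1 C(n, j) (q−1)^j.
  j = 0: C(10,0)·(6)^0 = 1·1 = 1.
  j = 1: C(10,1)·(6)^1 = 10·6 = 60.
  V_q(n, t) = 1 + 60 = 61.
Step 2: q^n = 7^10 = 282475249.
Step 3: Hamming bound ⌊q^n / V_q(n,t)⌋ = ⌊282475249/61⌋ = 4630741.
Step 4: Compare |C| = 3535698 to 4630741: satisfied.
The claimed |C| lies below the Hamming bound.


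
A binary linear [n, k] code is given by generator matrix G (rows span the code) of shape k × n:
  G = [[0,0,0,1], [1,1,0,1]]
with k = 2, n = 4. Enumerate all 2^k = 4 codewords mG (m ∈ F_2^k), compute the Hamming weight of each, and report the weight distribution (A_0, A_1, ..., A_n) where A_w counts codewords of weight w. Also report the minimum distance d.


Weight distribution: A_0 = 1, A_1 = 1, A_2 = 1, A_3 = 1. Minimum distance d = 1.

Enumerate all 2^2 = 4 messages m ∈ F_2^2.
For each, compute codeword c = mG in F_2^4, then tally its weight.
  m = 00 → c = 0000, weight = 0.
  m = 10 → c = 0001, weight = 1.
  m = 01 → c = 1101, weight = 3.
  m = 11 → c = 1100, weight = 2.
Tally weights:
  weight 0: 1 codewords.
  weight 1: 1 codewords.
  weight 2: 1 codewords.
  weight 3: 1 codewords.
Minimum distance d = smallest w > 0 with A_w > 0 = 1.
Sanity: Σ A_w = 4 = 2^2 = 4 ✓.


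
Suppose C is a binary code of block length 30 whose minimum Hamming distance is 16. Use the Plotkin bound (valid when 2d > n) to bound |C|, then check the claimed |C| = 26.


Plotkin bound M ≤ 16; given |C| = 26 > bound (violated).

Check applicability: 2d = 32, n = 30.
2d − n = 2 > 0, so Plotkin applies.
Compute d/(2d−n) = 16/2 ≈ 8.0000.
⌊d/(2d−n)⌋ = 8.
Plotkin bound: M ≤ 2·8 = 16.
Given |C| = 26, check: VIOLATED.
This |C| is above the Plotkin bound, so no binary code with n = 30, d = 16 and 26 codewords exists.


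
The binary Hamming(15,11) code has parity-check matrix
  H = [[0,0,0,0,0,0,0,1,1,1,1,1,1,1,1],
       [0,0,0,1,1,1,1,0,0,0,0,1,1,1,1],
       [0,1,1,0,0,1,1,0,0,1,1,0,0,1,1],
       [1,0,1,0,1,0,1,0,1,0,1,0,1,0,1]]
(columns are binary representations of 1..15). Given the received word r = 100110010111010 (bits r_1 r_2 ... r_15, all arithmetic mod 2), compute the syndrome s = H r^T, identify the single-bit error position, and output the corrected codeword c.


s = (1, 0, 1, 1)^T, error position = 11, corrected codeword c = 100110010101010

Compute s = H r^T mod 2 one row at a time:
  s_1 = 1 + 0 + 1 + 1 + 1 + 0 + 1 + 0 = 5 ≡ 1 (mod 2).
  s_2 = 1 + 1 + 0 + 0 + 1 + 0 + 1 + 0 = 4 ≡ 0 (mod 2).
  s_3 = 0 + 0 + 0 + 0 + 1 + 1 + 1 + 0 = 3 ≡ 1 (mod 2).
  s_4 = 1 + 0 + 1 + 0 + 0 + 1 + 0 + 0 = 3 ≡ 1 (mod 2).
s = (1, 0, 1, 1)^T — this equals column 11 of H (binary 1011), so error is at position 11.
Correct: flip bit 11 of r = 100110010111010 to get c = 100110010101010.


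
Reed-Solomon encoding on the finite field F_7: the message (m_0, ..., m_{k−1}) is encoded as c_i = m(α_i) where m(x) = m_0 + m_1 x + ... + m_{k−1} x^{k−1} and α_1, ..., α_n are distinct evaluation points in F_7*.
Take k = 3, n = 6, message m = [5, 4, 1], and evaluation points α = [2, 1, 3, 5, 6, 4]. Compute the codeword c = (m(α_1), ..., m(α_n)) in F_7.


c = [3, 3, 5, 1, 2, 2]

Message polynomial: m(x) = 5 + 4·x + 1·x^2 (mod 7).
For each evaluation point α_i, compute m(α_i) mod 7:
  α_1 = 2: Horner steps 1 → 6 → 3, so m(2) = 3.
  α_2 = 1: Horner steps 1 → 5 → 3, so m(1) = 3.
  α_3 = 3: Horner steps 1 → 0 → 5, so m(3) = 5.
  α_4 = 5: Horner steps 1 → 2 → 1, so m(5) = 1.
  α_5 = 6: Horner steps 1 → 3 → 2, so m(6) = 2.
  α_6 = 4: Horner steps 1 → 1 → 2, so m(4) = 2.
Codeword c = [3, 3, 5, 1, 2, 2] ∈ F_7^6.


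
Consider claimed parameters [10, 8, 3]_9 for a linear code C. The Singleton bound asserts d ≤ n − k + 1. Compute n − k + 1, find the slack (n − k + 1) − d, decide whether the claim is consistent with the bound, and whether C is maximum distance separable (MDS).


Singleton RHS = n − k + 1 = 3, slack = 0, bound satisfied, MDS.

Singleton bound: d ≤ n − k + 1.
Here n = 10, k = 8, so n − k + 1 = 3.
Given d = 3, check d ≤ 3: YES.
Slack = (n − k + 1) − d = 0.
The code is MDS (slack = 0).
Description: the claimed parameters are [10, 8, 3]_9; such a code would be MDS (meets Singleton bound).


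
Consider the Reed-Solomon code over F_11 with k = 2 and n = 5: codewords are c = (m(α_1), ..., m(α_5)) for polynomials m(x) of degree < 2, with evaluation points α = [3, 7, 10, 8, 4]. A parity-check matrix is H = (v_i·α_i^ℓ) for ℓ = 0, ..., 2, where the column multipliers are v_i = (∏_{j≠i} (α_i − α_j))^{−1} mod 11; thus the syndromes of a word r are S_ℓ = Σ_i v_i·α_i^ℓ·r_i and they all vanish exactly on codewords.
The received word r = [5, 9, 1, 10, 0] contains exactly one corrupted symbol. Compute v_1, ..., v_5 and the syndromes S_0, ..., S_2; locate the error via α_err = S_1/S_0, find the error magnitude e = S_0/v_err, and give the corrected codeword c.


S = (1, 4, 5), error at position 5, error magnitude e = 5, c = [5, 9, 1, 10, 6].

Step 1: column multipliers v_i = (∏_{j≠i}(α_i − α_j))^{−1} mod 11.
  i = 1 (α = 3): (3−7)(3−10)(3−8)(3−4) = (−4)·(−7)·(−5)·(−1) = 140 ≡ 8, so v_1 = 8^{−1} = 7 (mod 11).
  i = 2 (α = 7): (7−3)(7−10)(7−8)(7−4) = 4·(−3)·(−1)·3 = 36 ≡ 3, so v_2 = 3^{−1} = 4 (mod 11).
  i = 3 (α = 10): (10−3)(10−7)(10−8)(10−4) = 7·3·2·6 = 252 ≡ 10, so v_3 = 10^{−1} = 10 (mod 11).
  i = 4 (α = 8): (8−3)(8−7)(8−10)(8−4) = 5·1·(−2)·4 = −40 ≡ 4, so v_4 = 4^{−1} = 3 (mod 11).
  i = 5 (α = 4): (4−3)(4−7)(4−10)(4−8) = 1·(−3)·(−6)·(−4) = −72 ≡ 5, so v_5 = 5^{−1} = 9 (mod 11).
  v = [7, 4, 10, 3, 9].
Step 2: syndromes of r = [5, 9, 1, 10, 0] (all sums mod 11).
  S_0 = Σ v_i r_i = 7·5 + 4·9 + 10·1 + 3·10 + 9·0 = 111 ≡ 1.
  S_1 = Σ v_i α_i r_i = 7·3·5 + 4·7·9 + 10·10·1 + 3·8·10 + 9·4·0 = 697 ≡ 4.
  α_i^2 mod 11 = [9, 5, 1, 9, 5].
  S_2 = Σ v_i α_i^2 r_i = 7·9·5 + 4·5·9 + 10·1·1 + 3·9·10 + 9·5·0 = 775 ≡ 5.
  S = (1, 4, 5) ≠ 0, so r is not a codeword (an error is present).
Step 3: locate the error. For a single error e at position i, S_ℓ = v_i·e·α_i^ℓ, so α_err = S_1/S_0.
  S_0^{−1} = 1^{−1} = 1 (mod 11), so α_err = 4·1 = 4 ≡ 4 = α_5. Error position i = 5.
  Consistency check: S_2/S_1 = 5·3 = 15 ≡ 4 = α_err ✓ (single-error assumption holds).
Step 4: error magnitude e = S_0/v_5 = S_0·∏_{j≠5}(α_5 − α_j) = 1·5 = 5 ≡ 5 (mod 11).
Step 5: correct position 5: c_5 = r_5 − e = 0 − 5 ≡ 6 (mod 11). Hence c = [5, 9, 1, 10, 6].
  Check: interpolating c through the α_i gives m(x) = 2 + 1·x (degree < 2) with m(α_i) = c_i for every i, so c is indeed a codeword.


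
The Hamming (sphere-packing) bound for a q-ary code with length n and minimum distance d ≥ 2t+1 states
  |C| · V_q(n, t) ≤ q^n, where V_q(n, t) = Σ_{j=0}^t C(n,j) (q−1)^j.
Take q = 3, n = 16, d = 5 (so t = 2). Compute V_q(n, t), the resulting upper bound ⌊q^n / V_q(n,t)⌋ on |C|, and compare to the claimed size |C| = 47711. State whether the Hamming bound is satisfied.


V_q(n, t) = 513, q^n = 43046721, Hamming bound = 83911, |C| = 47711 ≤ bound (satisfied).

Step 1: Compute V_q(n, t) = Σ_{j=0}^2 C(n, j) (q−1)^j.
  j = 0: C(16,0)·(2)^0 = 1·1 = 1.
  j = 1: C(16,1)·(2)^1 = 16·2 = 32.
  j = 2: C(16,2)·(2)^2 = 120·4 = 480.
  V_q(n, t) = 1 + 32 + 480 = 513.
Step 2: q^n = 3^16 = 43046721.
Step 3: Hamming bound ⌊q^n / V_q(n,t)⌋ = ⌊43046721/513⌋ = 83911.
Step 4: Compare |C| = 47711 to 83911: satisfied.
The claimed |C| lies below the Hamming bound.


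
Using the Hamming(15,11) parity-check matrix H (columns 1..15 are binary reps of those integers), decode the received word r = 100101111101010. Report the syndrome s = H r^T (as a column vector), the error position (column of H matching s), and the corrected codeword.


s = (1, 1, 0, 1)^T, error position = 13, corrected codeword c = 100101111101110

Compute s = H r^T mod 2 one row at a time:
  s_1 = 1 + 1 + 1 + 0 + 1 + 0 + 1 + 0 = 5 ≡ 1 (mod 2).
  s_2 = 1 + 0 + 1 + 1 + 1 + 0 + 1 + 0 = 5 ≡ 1 (mod 2).
  s_3 = 0 + 0 + 1 + 1 + 1 + 0 + 1 + 0 = 4 ≡ 0 (mod 2).
  s_4 = 1 + 0 + 0 + 1 + 1 + 0 + 0 + 0 = 3 ≡ 1 (mod 2).
s = (1, 1, 0, 1)^T — this equals column 13 of H (binary 1101), so error is at position 13.
Correct: flip bit 13 of r = 100101111101010 to get c = 100101111101110.


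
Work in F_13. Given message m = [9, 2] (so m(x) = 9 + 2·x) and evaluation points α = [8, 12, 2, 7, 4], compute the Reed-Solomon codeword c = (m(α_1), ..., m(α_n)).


c = [12, 7, 0, 10, 4]

Message polynomial: m(x) = 9 + 2·x (mod 13).
For each evaluation point α_i, compute m(α_i) mod 13:
  α_1 = 8: Horner steps 2 → 12, so m(8) = 12.
  α_2 = 12: Horner steps 2 → 7, so m(12) = 7.
  α_3 = 2: Horner steps 2 → 0, so m(2) = 0.
  α_4 = 7: Horner steps 2 → 10, so m(7) = 10.
  α_5 = 4: Horner steps 2 → 4, so m(4) = 4.
Codeword c = [12, 7, 0, 10, 4] ∈ F_13^5.


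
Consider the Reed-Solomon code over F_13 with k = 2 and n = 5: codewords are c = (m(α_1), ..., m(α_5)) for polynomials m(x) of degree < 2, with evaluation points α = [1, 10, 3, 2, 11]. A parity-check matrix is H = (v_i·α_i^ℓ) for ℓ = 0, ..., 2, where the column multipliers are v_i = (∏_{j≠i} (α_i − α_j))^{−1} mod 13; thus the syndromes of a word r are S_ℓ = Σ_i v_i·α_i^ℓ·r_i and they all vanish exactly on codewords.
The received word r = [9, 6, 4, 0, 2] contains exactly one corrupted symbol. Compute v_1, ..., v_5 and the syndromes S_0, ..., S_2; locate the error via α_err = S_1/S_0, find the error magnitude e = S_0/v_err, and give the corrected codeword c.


S = (1, 11, 4), error at position 5, error magnitude e = 5, c = [9, 6, 4, 0, 10].

Step 1: column multipliers v_i = (∏_{j≠i}(α_i − α_j))^{−1} mod 13.
  i = 1 (α = 1): (1−10)(1−3)(1−2)(1−11) = (−9)·(−2)·(−1)·(−10) = 180 ≡ 11, so v_1 = 11^{−1} = 6 (mod 13).
  i = 2 (α = 10): (10−1)(10−3)(10−2)(10−11) = 9·7·8·(−1) = −504 ≡ 3, so v_2 = 3^{−1} = 9 (mod 13).
  i = 3 (α = 3): (3−1)(3−10)(3−2)(3−11) = 2·(−7)·1·(−8) = 112 ≡ 8, so v_3 = 8^{−1} = 5 (mod 13).
  i = 4 (α = 2): (2−1)(2−10)(2−3)(2−11) = 1·(−8)·(−1)·(−9) = −72 ≡ 6, so v_4 = 6^{−1} = 11 (mod 13).
  i = 5 (α = 11): (11−1)(11−10)(11−3)(11−2) = 10·1·8·9 = 720 ≡ 5, so v_5 = 5^{−1} = 8 (mod 13).
  v = [6, 9, 5, 11, 8].
Step 2: syndromes of r = [9, 6, 4, 0, 2] (all sums mod 13).
  S_0 = Σ v_i r_i = 6·9 + 9·6 + 5·4 + 11·0 + 8·2 = 144 ≡ 1.
  S_1 = Σ v_i α_i r_i = 6·1·9 + 9·10·6 + 5·3·4 + 11·2·0 + 8·11·2 = 830 ≡ 11.
  α_i^2 mod 13 = [1, 9, 9, 4, 4].
  S_2 = Σ v_i α_i^2 r_i = 6·1·9 + 9·9·6 + 5·9·4 + 11·4·0 + 8·4·2 = 784 ≡ 4.
  S = (1, 11, 4) ≠ 0, so r is not a codeword (an error is present).
Step 3: locate the error. For a single error e at position i, S_ℓ = v_i·e·α_i^ℓ, so α_err = S_1/S_0.
  S_0^{−1} = 1^{−1} = 1 (mod 13), so α_err = 11·1 = 11 ≡ 11 = α_5. Error position i = 5.
  Consistency check: S_2/S_1 = 4·6 = 24 ≡ 11 = α_err ✓ (single-error assumption holds).
Step 4: error magnitude e = S_0/v_5 = S_0·∏_{j≠5}(α_5 − α_j) = 1·5 = 5 ≡ 5 (mod 13).
Step 5: correct position 5: c_5 = r_5 − e = 2 − 5 ≡ 10 (mod 13). Hence c = [9, 6, 4, 0, 10].
  Check: interpolating c through the α_i gives m(x) = 5 + 4·x (degree < 2) with m(α_i) = c_i for every i, so c is indeed a codeword.


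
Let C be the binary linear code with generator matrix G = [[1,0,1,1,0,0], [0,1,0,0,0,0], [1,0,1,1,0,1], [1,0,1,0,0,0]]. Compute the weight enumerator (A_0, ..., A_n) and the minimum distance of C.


Weight distribution: A_0 = 1, A_1 = 3, A_2 = 4, A_3 = 4, A_4 = 3, A_5 = 1. Minimum distance d = 1.

Enumerate all 2^4 = 16 messages m ∈ F_2^4.
For each, compute codeword c = mG in F_2^6, then tally its weight.
  m = 0000 → c = 000000, weight = 0.
  m = 1000 → c = 101100, weight = 3.
  m = 0100 → c = 010000, weight = 1.
  m = 1100 → c = 111100, weight = 4.
  m = 0010 → c = 101101, weight = 4.
  m = 1010 → c = 000001, weight = 1.
  m = 0110 → c = 111101, weight = 5.
  m = 1110 → c = 010001, weight = 2.
  m = 0001 → c = 101000, weight = 2.
  m = 1001 → c = 000100, weight = 1.
  m = 0101 → c = 111000, weight = 3.
  m = 1101 → c = 010100, weight = 2.
  m = 0011 → c = 000101, weight = 2.
  m = 1011 → c = 101001, weight = 3.
  m = 0111 → c = 010101, weight = 3.
  m = 1111 → c = 111001, weight = 4.
Tally weights:
  weight 0: 1 codewords.
  weight 1: 3 codewords.
  weight 2: 4 codewords.
  weight 3: 4 codewords.
  weight 4: 3 codewords.
  weight 5: 1 codewords.
Minimum distance d = smallest w > 0 with A_w > 0 = 1.
Sanity: Σ A_w = 16 = 2^4 = 16 ✓.


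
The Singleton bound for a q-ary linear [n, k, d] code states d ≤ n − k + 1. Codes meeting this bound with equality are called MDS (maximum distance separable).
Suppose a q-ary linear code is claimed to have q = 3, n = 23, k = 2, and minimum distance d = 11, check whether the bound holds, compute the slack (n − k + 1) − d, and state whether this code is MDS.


Singleton RHS = n − k + 1 = 22, slack = 11, bound satisfied, not MDS.

Singleton bound: d ≤ n − k + 1.
Here n = 23, k = 2, so n − k + 1 = 22.
Given d = 11, check d ≤ 22: YES.
Slack = (n − k + 1) − d = 11.
The code is NOT MDS (slack = 11 > 0).
Description: the claimed parameters are [23, 2, 11]_3; such a code would be non-MDS.


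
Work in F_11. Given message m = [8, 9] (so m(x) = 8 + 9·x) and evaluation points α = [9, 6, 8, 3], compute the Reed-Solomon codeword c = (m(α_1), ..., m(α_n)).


c = [1, 7, 3, 2]

Message polynomial: m(x) = 8 + 9·x (mod 11).
For each evaluation point α_i, compute m(α_i) mod 11:
  α_1 = 9: Horner steps 9 → 1, so m(9) = 1.
  α_2 = 6: Horner steps 9 → 7, so m(6) = 7.
  α_3 = 8: Horner steps 9 → 3, so m(8) = 3.
  α_4 = 3: Horner steps 9 → 2, so m(3) = 2.
Codeword c = [1, 7, 3, 2] ∈ F_11^4.


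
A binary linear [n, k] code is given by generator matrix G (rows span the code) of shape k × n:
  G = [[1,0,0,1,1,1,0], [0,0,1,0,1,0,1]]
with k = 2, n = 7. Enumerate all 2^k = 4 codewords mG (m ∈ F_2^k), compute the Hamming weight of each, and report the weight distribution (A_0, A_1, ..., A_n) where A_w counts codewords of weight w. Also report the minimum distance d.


Weight distribution: A_0 = 1, A_3 = 1, A_4 = 1, A_5 = 1. Minimum distance d = 3.

Enumerate all 2^2 = 4 messages m ∈ F_2^2.
For each, compute codeword c = mG in F_2^7, then tally its weight.
  m = 00 → c = 0000000, weight = 0.
  m = 10 → c = 1001110, weight = 4.
  m = 01 → c = 0010101, weight = 3.
  m = 11 → c = 1011011, weight = 5.
Tally weights:
  weight 0: 1 codewords.
  weight 3: 1 codewords.
  weight 4: 1 codewords.
  weight 5: 1 codewords.
Minimum distance d = smallest w > 0 with A_w > 0 = 3.
Sanity: Σ A_w = 4 = 2^2 = 4 ✓.


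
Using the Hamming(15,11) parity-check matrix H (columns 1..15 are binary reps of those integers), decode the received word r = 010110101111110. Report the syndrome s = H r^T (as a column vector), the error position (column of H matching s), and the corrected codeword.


s = (0, 0, 1, 1)^T, error position = 3, corrected codeword c = 011110101111110

Compute s = H r^T mod 2 one row at a time:
  s_1 = 0 + 1 + 1 + 1 + 1 + 1 + 1 + 0 = 6 ≡ 0 (mod 2).
  s_2 = 1 + 1 + 0 + 1 + 1 + 1 + 1 + 0 = 6 ≡ 0 (mod 2).
  s_3 = 1 + 0 + 0 + 1 + 1 + 1 + 1 + 0 = 5 ≡ 1 (mod 2).
  s_4 = 0 + 0 + 1 + 1 + 1 + 1 + 1 + 0 = 5 ≡ 1 (mod 2).
s = (0, 0, 1, 1)^T — this equals column 3 of H (binary 0011), so error is at position 3.
Correct: flip bit 3 of r = 010110101111110 to get c = 011110101111110.


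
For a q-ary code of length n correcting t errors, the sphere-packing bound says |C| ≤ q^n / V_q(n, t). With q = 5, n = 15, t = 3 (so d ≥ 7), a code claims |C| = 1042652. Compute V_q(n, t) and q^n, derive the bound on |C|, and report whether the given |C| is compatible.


V_q(n, t) = 30861, q^n = 30517578125, Hamming bound = 988871, |C| = 1042652 > bound (violated).

Step 1: Compute V_q(n, t) = Σ_{j=0}^3 C(n, j) (q−1)^j.
  j = 0: C(15,0)·(4)^0 = 1·1 = 1.
  j = 1: C(15,1)·(4)^1 = 15·4 = 60.
  j = 2: C(15,2)·(4)^2 = 105·16 = 1680.
  j = 3: C(15,3)·(4)^3 = 455·64 = 29120.
  V_q(n, t) = 1 + 60 + 1680 + 29120 = 30861.
Step 2: q^n = 5^15 = 30517578125.
Step 3: Hamming bound ⌊q^n / V_q(n,t)⌋ = ⌊30517578125/30861⌋ = 988871.
Step 4: Compare |C| = 1042652 to 988871: violated.
The claimed |C| lies above the Hamming bound, so no 5-ary code of length 15 with d ≥ 7 can have 1042652 codewords.


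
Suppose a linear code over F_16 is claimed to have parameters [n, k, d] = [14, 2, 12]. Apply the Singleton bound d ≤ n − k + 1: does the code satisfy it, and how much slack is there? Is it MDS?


Singleton RHS = n − k + 1 = 13, slack = 1, bound satisfied, not MDS.

Singleton bound: d ≤ n − k + 1.
Here n = 14, k = 2, so n − k + 1 = 13.
Given d = 12, check d ≤ 13: YES.
Slack = (n − k + 1) − d = 1.
The code is NOT MDS (slack = 1 > 0).
Description: the claimed parameters are [14, 2, 12]_16; such a code would be non-MDS.


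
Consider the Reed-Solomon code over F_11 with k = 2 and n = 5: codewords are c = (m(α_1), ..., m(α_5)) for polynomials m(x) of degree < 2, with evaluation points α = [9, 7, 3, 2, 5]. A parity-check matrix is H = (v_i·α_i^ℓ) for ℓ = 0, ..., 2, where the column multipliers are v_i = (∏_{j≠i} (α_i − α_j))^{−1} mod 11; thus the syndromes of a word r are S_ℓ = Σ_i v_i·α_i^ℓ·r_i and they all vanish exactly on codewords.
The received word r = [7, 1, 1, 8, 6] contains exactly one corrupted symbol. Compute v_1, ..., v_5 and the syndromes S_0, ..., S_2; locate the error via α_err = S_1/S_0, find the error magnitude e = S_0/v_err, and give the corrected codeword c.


S = (8, 2, 6), error at position 3, error magnitude e = 1, c = [7, 1, 0, 8, 6].

Step 1: column multipliers v_i = (∏_{j≠i}(α_i − α_j))^{−1} mod 11.
  i = 1 (α = 9): (9−7)(9−3)(9−2)(9−5) = 2·6·7·4 = 336 ≡ 6, so v_1 = 6^{−1} = 2 (mod 11).
  i = 2 (α = 7): (7−9)(7−3)(7−2)(7−5) = (−2)·4·5·2 = −80 ≡ 8, so v_2 = 8^{−1} = 7 (mod 11).
  i = 3 (α = 3): (3−9)(3−7)(3−2)(3−5) = (−6)·(−4)·1·(−2) = −48 ≡ 7, so v_3 = 7^{−1} = 8 (mod 11).
  i = 4 (α = 2): (2−9)(2−7)(2−3)(2−5) = (−7)·(−5)·(−1)·(−3) = 105 ≡ 6, so v_4 = 6^{−1} = 2 (mod 11).
  i = 5 (α = 5): (5−9)(5−7)(5−3)(5−2) = (−4)·(−2)·2·3 = 48 ≡ 4, so v_5 = 4^{−1} = 3 (mod 11).
  v = [2, 7, 8, 2, 3].
Step 2: syndromes of r = [7, 1, 1, 8, 6] (all sums mod 11).
  S_0 = Σ v_i r_i = 2·7 + 7·1 + 8·1 + 2·8 + 3·6 = 63 ≡ 8.
  S_1 = Σ v_i α_i r_i = 2·9·7 + 7·7·1 + 8·3·1 + 2·2·8 + 3·5·6 = 321 ≡ 2.
  α_i^2 mod 11 = [4, 5, 9, 4, 3].
  S_2 = Σ v_i α_i^2 r_i = 2·4·7 + 7·5·1 + 8·9·1 + 2·4·8 + 3·3·6 = 281 ≡ 6.
  S = (8, 2, 6) ≠ 0, so r is not a codeword (an error is present).
Step 3: locate the error. For a single error e at position i, S_ℓ = v_i·e·α_i^ℓ, so α_err = S_1/S_0.
  S_0^{−1} = 8^{−1} = 7 (mod 11), so α_err = 2·7 = 14 ≡ 3 = α_3. Error position i = 3.
  Consistency check: S_2/S_1 = 6·6 = 36 ≡ 3 = α_err ✓ (single-error assumption holds).
Step 4: error magnitude e = S_0/v_3 = S_0·∏_{j≠3}(α_3 − α_j) = 8·7 = 56 ≡ 1 (mod 11).
Step 5: correct position 3: c_3 = r_3 − e = 1 − 1 ≡ 0 (mod 11). Hence c = [7, 1, 0, 8, 6].
  Check: interpolating c through the α_i gives m(x) = 2 + 3·x (degree < 2) with m(α_i) = c_i for every i, so c is indeed a codeword.


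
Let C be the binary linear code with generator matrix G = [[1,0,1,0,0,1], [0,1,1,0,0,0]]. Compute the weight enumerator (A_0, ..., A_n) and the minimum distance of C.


Weight distribution: A_0 = 1, A_2 = 1, A_3 = 2. Minimum distance d = 2.

Enumerate all 2^2 = 4 messages m ∈ F_2^2.
For each, compute codeword c = mG in F_2^6, then tally its weight.
  m = 00 → c = 000000, weight = 0.
  m = 10 → c = 101001, weight = 3.
  m = 01 → c = 011000, weight = 2.
  m = 11 → c = 110001, weight = 3.
Tally weights:
  weight 0: 1 codewords.
  weight 2: 1 codewords.
  weight 3: 2 codewords.
Minimum distance d = smallest w > 0 with A_w > 0 = 2.
Sanity: Σ A_w = 4 = 2^2 = 4 ✓.


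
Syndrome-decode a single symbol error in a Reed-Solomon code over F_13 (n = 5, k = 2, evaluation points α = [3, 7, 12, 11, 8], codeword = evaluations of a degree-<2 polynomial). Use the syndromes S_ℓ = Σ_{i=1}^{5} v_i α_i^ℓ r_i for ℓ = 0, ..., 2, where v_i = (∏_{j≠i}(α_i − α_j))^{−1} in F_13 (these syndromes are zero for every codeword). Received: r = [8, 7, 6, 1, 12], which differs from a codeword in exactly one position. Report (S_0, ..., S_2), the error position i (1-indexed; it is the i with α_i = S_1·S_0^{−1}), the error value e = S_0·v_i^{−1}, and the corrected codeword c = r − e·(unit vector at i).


S = (6, 5, 2), error at position 1, error magnitude e = 8, c = [0, 7, 6, 1, 12].

Step 1: column multipliers v_i = (∏_{j≠i}(α_i − α_j))^{−1} mod 13.
  i = 1 (α = 3): (3−7)(3−12)(3−11)(3−8) = (−4)·(−9)·(−8)·(−5) = 1440 ≡ 10, so v_1 = 10^{−1} = 4 (mod 13).
  i = 2 (α = 7): (7−3)(7−12)(7−11)(7−8) = 4·(−5)·(−4)·(−1) = −80 ≡ 11, so v_2 = 11^{−1} = 6 (mod 13).
  i = 3 (α = 12): (12−3)(12−7)(12−11)(12−8) = 9·5·1·4 = 180 ≡ 11, so v_3 = 11^{−1} = 6 (mod 13).
  i = 4 (α = 11): (11−3)(11−7)(11−12)(11−8) = 8·4·(−1)·3 = −96 ≡ 8, so v_4 = 8^{−1} = 5 (mod 13).
  i = 5 (α = 8): (8−3)(8−7)(8−12)(8−11) = 5·1·(−4)·(−3) = 60 ≡ 8, so v_5 = 8^{−1} = 5 (mod 13).
  v = [4, 6, 6, 5, 5].
Step 2: syndromes of r = [8, 7, 6, 1, 12] (all sums mod 13).
  S_0 = Σ v_i r_i = 4·8 + 6·7 + 6·6 + 5·1 + 5·12 = 175 ≡ 6.
  S_1 = Σ v_i α_i r_i = 4·3·8 + 6·7·7 + 6·12·6 + 5·11·1 + 5·8·12 = 1357 ≡ 5.
  α_i^2 mod 13 = [9, 10, 1, 4, 12].
  S_2 = Σ v_i α_i^2 r_i = 4·9·8 + 6·10·7 + 6·1·6 + 5·4·1 + 5·12·12 = 1484 ≡ 2.
  S = (6, 5, 2) ≠ 0, so r is not a codeword (an error is present).
Step 3: locate the error. For a single error e at position i, S_ℓ = v_i·e·α_i^ℓ, so α_err = S_1/S_0.
  S_0^{−1} = 6^{−1} = 11 (mod 13), so α_err = 5·11 = 55 ≡ 3 = α_1. Error position i = 1.
  Consistency check: S_2/S_1 = 2·8 = 16 ≡ 3 = α_err ✓ (single-error assumption holds).
Step 4: error magnitude e = S_0/v_1 = S_0·∏_{j≠1}(α_1 − α_j) = 6·10 = 60 ≡ 8 (mod 13).
Step 5: correct position 1: c_1 = r_1 − e = 8 − 8 ≡ 0 (mod 13). Hence c = [0, 7, 6, 1, 12].
  Check: interpolating c through the α_i gives m(x) = 11 + 5·x (degree < 2) with m(α_i) = c_i for every i, so c is indeed a codeword.


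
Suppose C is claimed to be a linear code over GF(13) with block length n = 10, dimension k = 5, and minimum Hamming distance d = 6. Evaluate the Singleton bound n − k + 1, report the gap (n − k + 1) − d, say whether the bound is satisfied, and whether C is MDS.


Singleton RHS = n − k + 1 = 6, slack = 0, bound satisfied, MDS.

Singleton bound: d ≤ n − k + 1.
Here n = 10, k = 5, so n − k + 1 = 6.
Given d = 6, check d ≤ 6: YES.
Slack = (n − k + 1) − d = 0.
The code is MDS (slack = 0).
Description: the claimed parameters are [10, 5, 6]_13; such a code would be MDS (meets Singleton bound).


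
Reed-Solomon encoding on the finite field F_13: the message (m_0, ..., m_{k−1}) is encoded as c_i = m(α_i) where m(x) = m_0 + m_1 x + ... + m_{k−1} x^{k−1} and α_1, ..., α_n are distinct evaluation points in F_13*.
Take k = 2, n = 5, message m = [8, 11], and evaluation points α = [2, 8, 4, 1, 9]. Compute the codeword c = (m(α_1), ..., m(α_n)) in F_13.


c = [4, 5, 0, 6, 3]

Message polynomial: m(x) = 8 + 11·x (mod 13).
For each evaluation point α_i, compute m(α_i) mod 13:
  α_1 = 2: Horner steps 11 → 4, so m(2) = 4.
  α_2 = 8: Horner steps 11 → 5, so m(8) = 5.
  α_3 = 4: Horner steps 11 → 0, so m(4) = 0.
  α_4 = 1: Horner steps 11 → 6, so m(1) = 6.
  α_5 = 9: Horner steps 11 → 3, so m(9) = 3.
Codeword c = [4, 5, 0, 6, 3] ∈ F_13^5.


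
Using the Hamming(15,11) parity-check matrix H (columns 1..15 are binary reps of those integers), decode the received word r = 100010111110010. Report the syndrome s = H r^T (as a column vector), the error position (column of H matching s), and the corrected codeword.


s = (1, 1, 0, 1)^T, error position = 13, corrected codeword c = 100010111110110

Compute s = H r^T mod 2 one row at a time:
  s_1 = 1 + 1 + 1 + 1 + 0 + 0 + 1 + 0 = 5 ≡ 1 (mod 2).
  s_2 = 0 + 1 + 0 + 1 + 0 + 0 + 1 + 0 = 3 ≡ 1 (mod 2).
  s_3 = 0 + 0 + 0 + 1 + 1 + 1 + 1 + 0 = 4 ≡ 0 (mod 2).
  s_4 = 1 + 0 + 1 + 1 + 1 + 1 + 0 + 0 = 5 ≡ 1 (mod 2).
s = (1, 1, 0, 1)^T — this equals column 13 of H (binary 1101), so error is at position 13.
Correct: flip bit 13 of r = 100010111110010 to get c = 100010111110110.


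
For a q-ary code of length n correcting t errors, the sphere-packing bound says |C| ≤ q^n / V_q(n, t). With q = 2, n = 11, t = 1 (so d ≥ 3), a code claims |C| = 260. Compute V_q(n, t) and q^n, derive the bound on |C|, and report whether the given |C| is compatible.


V_q(n, t) = 12, q^n = 2048, Hamming bound = 170, |C| = 260 > bound (violated).

Step 1: Compute V_q(n, t) = Σ_{j=0}^1 C(n, j) (q−1)^j.
  j = 0: C(11,0)·(1)^0 = 1·1 = 1.
  j = 1: C(11,1)·(1)^1 = 11·1 = 11.
  V_q(n, t) = 1 + 11 = 12.
Step 2: q^n = 2^11 = 2048.
Step 3: Hamming bound ⌊q^n / V_q(n,t)⌋ = ⌊2048/12⌋ = 170.
Step 4: Compare |C| = 260 to 170: violated.
The claimed |C| lies above the Hamming bound, so no 2-ary code of length 11 with d ≥ 3 can have 260 codewords.


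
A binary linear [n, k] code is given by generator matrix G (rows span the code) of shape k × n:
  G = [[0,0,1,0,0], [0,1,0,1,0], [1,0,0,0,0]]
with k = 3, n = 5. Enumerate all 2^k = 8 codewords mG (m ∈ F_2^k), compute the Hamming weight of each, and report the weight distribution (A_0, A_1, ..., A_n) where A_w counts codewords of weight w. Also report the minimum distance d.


Weight distribution: A_0 = 1, A_1 = 2, A_2 = 2, A_3 = 2, A_4 = 1. Minimum distance d = 1.

Enumerate all 2^3 = 8 messages m ∈ F_2^3.
For each, compute codeword c = mG in F_2^5, then tally its weight.
  m = 000 → c = 00000, weight = 0.
  m = 100 → c = 00100, weight = 1.
  m = 010 → c = 01010, weight = 2.
  m = 110 → c = 01110, weight = 3.
  m = 001 → c = 10000, weight = 1.
  m = 101 → c = 10100, weight = 2.
  m = 011 → c = 11010, weight = 3.
  m = 111 → c = 11110, weight = 4.
Tally weights:
  weight 0: 1 codewords.
  weight 1: 2 codewords.
  weight 2: 2 codewords.
  weight 3: 2 codewords.
  weight 4: 1 codewords.
Minimum distance d = smallest w > 0 with A_w > 0 = 1.
Sanity: Σ A_w = 8 = 2^3 = 8 ✓.


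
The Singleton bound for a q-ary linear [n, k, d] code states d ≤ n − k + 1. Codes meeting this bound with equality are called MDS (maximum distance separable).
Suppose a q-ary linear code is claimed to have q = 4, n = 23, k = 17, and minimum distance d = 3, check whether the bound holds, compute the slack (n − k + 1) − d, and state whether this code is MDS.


Singleton RHS = n − k + 1 = 7, slack = 4, bound satisfied, not MDS.

Singleton bound: d ≤ n − k + 1.
Here n = 23, k = 17, so n − k + 1 = 7.
Given d = 3, check d ≤ 7: YES.
Slack = (n − k + 1) − d = 4.
The code is NOT MDS (slack = 4 > 0).
Description: the claimed parameters are [23, 17, 3]_4; such a code would be non-MDS.


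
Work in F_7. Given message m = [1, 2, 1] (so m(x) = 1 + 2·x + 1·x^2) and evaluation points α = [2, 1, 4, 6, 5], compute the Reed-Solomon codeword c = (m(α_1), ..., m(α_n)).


c = [2, 4, 4, 0, 1]

Message polynomial: m(x) = 1 + 2·x + 1·x^2 (mod 7).
For each evaluation point α_i, compute m(α_i) mod 7:
  α_1 = 2: Horner steps 1 → 4 → 2, so m(2) = 2.
  α_2 = 1: Horner steps 1 → 3 → 4, so m(1) = 4.
  α_3 = 4: Horner steps 1 → 6 → 4, so m(4) = 4.
  α_4 = 6: Horner steps 1 → 1 → 0, so m(6) = 0.
  α_5 = 5: Horner steps 1 → 0 → 1, so m(5) = 1.
Codeword c = [2, 4, 4, 0, 1] ∈ F_7^5.


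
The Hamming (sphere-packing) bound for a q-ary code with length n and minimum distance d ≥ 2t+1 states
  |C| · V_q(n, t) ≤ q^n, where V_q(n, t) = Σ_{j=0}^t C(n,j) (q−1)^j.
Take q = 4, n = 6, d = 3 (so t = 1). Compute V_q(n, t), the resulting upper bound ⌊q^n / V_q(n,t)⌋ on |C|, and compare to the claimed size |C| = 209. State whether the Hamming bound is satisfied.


V_q(n, t) = 19, q^n = 4096, Hamming bound = 215, |C| = 209 ≤ bound (satisfied).

Step 1: Compute V_q(n, t) = Σ_{j=0}^1 C(n, j) (q−1)^j.
  j = 0: C(6,0)·(3)^0 = 1·1 = 1.
  j = 1: C(6,1)·(3)^1 = 6·3 = 18.
  V_q(n, t) = 1 + 18 = 19.
Step 2: q^n = 4^6 = 4096.
Step 3: Hamming bound ⌊q^n / V_q(n,t)⌋ = ⌊4096/19⌋ = 215.
Step 4: Compare |C| = 209 to 215: satisfied.
The claimed |C| lies below the Hamming bound.


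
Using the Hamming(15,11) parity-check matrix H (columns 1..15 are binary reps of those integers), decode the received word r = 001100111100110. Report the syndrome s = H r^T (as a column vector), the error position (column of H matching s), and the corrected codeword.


s = (1, 0, 0, 0)^T, error position = 8, corrected codeword c = 001100101100110

Compute s = H r^T mod 2 one row at a time:
  s_1 = 1 + 1 + 1 + 0 + 0 + 1 + 1 + 0 = 5 ≡ 1 (mod 2).
  s_2 = 1 + 0 + 0 + 1 + 0 + 1 + 1 + 0 = 4 ≡ 0 (mod 2).
  s_3 = 0 + 1 + 0 + 1 + 1 + 0 + 1 + 0 = 4 ≡ 0 (mod 2).
  s_4 = 0 + 1 + 0 + 1 + 1 + 0 + 1 + 0 = 4 ≡ 0 (mod 2).
s = (1, 0, 0, 0)^T — this equals column 8 of H (binary 1000), so error is at position 8.
Correct: flip bit 8 of r = 001100111100110 to get c = 001100101100110.


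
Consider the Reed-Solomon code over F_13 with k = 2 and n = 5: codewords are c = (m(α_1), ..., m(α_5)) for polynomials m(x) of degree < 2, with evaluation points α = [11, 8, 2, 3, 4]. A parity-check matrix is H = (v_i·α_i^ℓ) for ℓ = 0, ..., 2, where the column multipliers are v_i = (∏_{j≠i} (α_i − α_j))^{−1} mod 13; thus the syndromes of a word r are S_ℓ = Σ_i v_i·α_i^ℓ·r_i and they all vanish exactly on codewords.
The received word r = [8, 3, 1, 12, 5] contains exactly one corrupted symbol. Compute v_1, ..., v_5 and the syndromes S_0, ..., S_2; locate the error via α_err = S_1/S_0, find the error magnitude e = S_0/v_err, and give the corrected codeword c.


S = (2, 4, 8), error at position 3, error magnitude e = 8, c = [8, 3, 6, 12, 5].

Step 1: column multipliers v_i = (∏_{j≠i}(α_i − α_j))^{−1} mod 13.
  i = 1 (α = 11): (11−8)(11−2)(11−3)(11−4) = 3·9·8·7 = 1512 ≡ 4, so v_1 = 4^{−1} = 10 (mod 13).
  i = 2 (α = 8): (8−11)(8−2)(8−3)(8−4) = (−3)·6·5·4 = −360 ≡ 4, so v_2 = 4^{−1} = 10 (mod 13).
  i = 3 (α = 2): (2−11)(2−8)(2−3)(2−4) = (−9)·(−6)·(−1)·(−2) = 108 ≡ 4, so v_3 = 4^{−1} = 10 (mod 13).
  i = 4 (α = 3): (3−11)(3−8)(3−2)(3−4) = (−8)·(−5)·1·(−1) = −40 ≡ 12, so v_4 = 12^{−1} = 12 (mod 13).
  i = 5 (α = 4): (4−11)(4−8)(4−2)(4−3) = (−7)·(−4)·2·1 = 56 ≡ 4, so v_5 = 4^{−1} = 10 (mod 13).
  v = [10, 10, 10, 12, 10].
Step 2: syndromes of r = [8, 3, 1, 12, 5] (all sums mod 13).
  S_0 = Σ v_i r_i = 10·8 + 10·3 + 10·1 + 12·12 + 10·5 = 314 ≡ 2.
  S_1 = Σ v_i α_i r_i = 10·11·8 + 10·8·3 + 10·2·1 + 12·3·12 + 10·4·5 = 1772 ≡ 4.
  α_i^2 mod 13 = [4, 12, 4, 9, 3].
  S_2 = Σ v_i α_i^2 r_i = 10·4·8 + 10·12·3 + 10·4·1 + 12·9·12 + 10·3·5 = 2166 ≡ 8.
  S = (2, 4, 8) ≠ 0, so r is not a codeword (an error is present).
Step 3: locate the error. For a single error e at position i, S_ℓ = v_i·e·α_i^ℓ, so α_err = S_1/S_0.
  S_0^{−1} = 2^{−1} = 7 (mod 13), so α_err = 4·7 = 28 ≡ 2 = α_3. Error position i = 3.
  Consistency check: S_2/S_1 = 8·10 = 80 ≡ 2 = α_err ✓ (single-error assumption holds).
Step 4: error magnitude e = S_0/v_3 = S_0·∏_{j≠3}(α_3 − α_j) = 2·4 = 8 ≡ 8 (mod 13).
Step 5: correct position 3: c_3 = r_3 − e = 1 − 8 ≡ 6 (mod 13). Hence c = [8, 3, 6, 12, 5].
  Check: interpolating c through the α_i gives m(x) = 7 + 6·x (degree < 2) with m(α_i) = c_i for every i, so c is indeed a codeword.


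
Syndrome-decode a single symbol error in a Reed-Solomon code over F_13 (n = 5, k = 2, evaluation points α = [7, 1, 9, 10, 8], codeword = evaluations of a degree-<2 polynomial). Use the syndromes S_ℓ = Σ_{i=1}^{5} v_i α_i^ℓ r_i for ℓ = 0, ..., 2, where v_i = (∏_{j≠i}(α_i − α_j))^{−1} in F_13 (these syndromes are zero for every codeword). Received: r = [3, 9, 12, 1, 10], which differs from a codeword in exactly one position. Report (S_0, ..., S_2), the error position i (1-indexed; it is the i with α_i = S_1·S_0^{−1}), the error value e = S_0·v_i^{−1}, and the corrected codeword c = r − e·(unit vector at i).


S = (7, 10, 5), error at position 1, error magnitude e = 8, c = [8, 9, 12, 1, 10].

Step 1: column multipliers v_i = (∏_{j≠i}(α_i − α_j))^{−1} mod 13.
  i = 1 (α = 7): (7−1)(7−9)(7−10)(7−8) = 6·(−2)·(−3)·(−1) = −36 ≡ 3, so v_1 = 3^{−1} = 9 (mod 13).
  i = 2 (α = 1): (1−7)(1−9)(1−10)(1−8) = (−6)·(−8)·(−9)·(−7) = 3024 ≡ 8, so v_2 = 8^{−1} = 5 (mod 13).
  i = 3 (α = 9): (9−7)(9−1)(9−10)(9−8) = 2·8·(−1)·1 = −16 ≡ 10, so v_3 = 10^{−1} = 4 (mod 13).
  i = 4 (α = 10): (10−7)(10−1)(10−9)(10−8) = 3·9·1·2 = 54 ≡ 2, so v_4 = 2^{−1} = 7 (mod 13).
  i = 5 (α = 8): (8−7)(8−1)(8−9)(8−10) = 1·7·(−1)·(−2) = 14 ≡ 1, so v_5 = 1^{−1} = 1 (mod 13).
  v = [9, 5, 4, 7, 1].
Step 2: syndromes of r = [3, 9, 12, 1, 10] (all sums mod 13).
  S_0 = Σ v_i r_i = 9·3 + 5·9 + 4·12 + 7·1 + 1·10 = 137 ≡ 7.
  S_1 = Σ v_i α_i r_i = 9·7·3 + 5·1·9 + 4·9·12 + 7·10·1 + 1·8·10 = 816 ≡ 10.
  α_i^2 mod 13 = [10, 1, 3, 9, 12].
  S_2 = Σ v_i α_i^2 r_i = 9·10·3 + 5·1·9 + 4·3·12 + 7·9·1 + 1·12·10 = 642 ≡ 5.
  S = (7, 10, 5) ≠ 0, so r is not a codeword (an error is present).
Step 3: locate the error. For a single error e at position i, S_ℓ = v_i·e·α_i^ℓ, so α_err = S_1/S_0.
  S_0^{−1} = 7^{−1} = 2 (mod 13), so α_err = 10·2 = 20 ≡ 7 = α_1. Error position i = 1.
  Consistency check: S_2/S_1 = 5·4 = 20 ≡ 7 = α_err ✓ (single-error assumption holds).
Step 4: error magnitude e = S_0/v_1 = S_0·∏_{j≠1}(α_1 − α_j) = 7·3 = 21 ≡ 8 (mod 13).
Step 5: correct position 1: c_1 = r_1 − e = 3 − 8 ≡ 8 (mod 13). Hence c = [8, 9, 12, 1, 10].
  Check: interpolating c through the α_i gives m(x) = 7 + 2·x (degree < 2) with m(α_i) = c_i for every i, so c is indeed a codeword.


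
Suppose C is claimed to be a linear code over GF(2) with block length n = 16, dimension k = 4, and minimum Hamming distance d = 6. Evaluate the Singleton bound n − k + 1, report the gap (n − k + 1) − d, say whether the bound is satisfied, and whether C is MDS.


Singleton RHS = n − k + 1 = 13, slack = 7, bound satisfied, not MDS.

Singleton bound: d ≤ n − k + 1.
Here n = 16, k = 4, so n − k + 1 = 13.
Given d = 6, check d ≤ 13: YES.
Slack = (n − k + 1) − d = 7.
The code is NOT MDS (slack = 7 > 0).
Description: the claimed parameters are [16, 4, 6]_2; such a code would be non-MDS.


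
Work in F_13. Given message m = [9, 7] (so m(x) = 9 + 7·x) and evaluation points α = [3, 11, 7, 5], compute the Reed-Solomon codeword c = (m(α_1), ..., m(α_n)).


c = [4, 8, 6, 5]

Message polynomial: m(x) = 9 + 7·x (mod 13).
For each evaluation point α_i, compute m(α_i) mod 13:
  α_1 = 3: Horner steps 7 → 4, so m(3) = 4.
  α_2 = 11: Horner steps 7 → 8, so m(11) = 8.
  α_3 = 7: Horner steps 7 → 6, so m(7) = 6.
  α_4 = 5: Horner steps 7 → 5, so m(5) = 5.
Codeword c = [4, 8, 6, 5] ∈ F_13^4.
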